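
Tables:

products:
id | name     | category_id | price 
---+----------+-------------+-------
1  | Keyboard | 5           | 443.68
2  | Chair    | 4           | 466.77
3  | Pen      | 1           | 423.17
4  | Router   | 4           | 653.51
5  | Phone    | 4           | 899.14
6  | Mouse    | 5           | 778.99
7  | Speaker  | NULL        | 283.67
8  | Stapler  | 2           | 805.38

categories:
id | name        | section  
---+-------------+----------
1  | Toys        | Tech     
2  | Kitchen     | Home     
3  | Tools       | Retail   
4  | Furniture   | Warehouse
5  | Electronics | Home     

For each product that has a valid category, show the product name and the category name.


INNER JOIN keeps only products rows whose category_id matches an id in categories. Walk through each product:
  - product 1 (Keyboard): category_id=5 -> matches Electronics
  - product 2 (Chair): category_id=4 -> matches Furniture
  - product 3 (Pen): category_id=1 -> matches Toys
  - product 4 (Router): category_id=4 -> matches Furniture
  - product 5 (Phone): category_id=4 -> matches Furniture
  - product 6 (Mouse): category_id=5 -> matches Electronics
  - product 7 (Speaker): category_id=NULL, no match -> dropped
  - product 8 (Stapler): category_id=2 -> matches Kitchen
So 1 of 8 rows is dropped.

SQL:
SELECT a.name, b.name AS category
FROM products a
INNER JOIN categories b ON a.category_id = b.id

Result:
name     | category   
---------+------------
Keyboard | Electronics
Chair    | Furniture  
Pen      | Toys       
Router   | Furniture  
Phone    | Furniture  
Mouse    | Electronics
Stapler  | Kitchen    


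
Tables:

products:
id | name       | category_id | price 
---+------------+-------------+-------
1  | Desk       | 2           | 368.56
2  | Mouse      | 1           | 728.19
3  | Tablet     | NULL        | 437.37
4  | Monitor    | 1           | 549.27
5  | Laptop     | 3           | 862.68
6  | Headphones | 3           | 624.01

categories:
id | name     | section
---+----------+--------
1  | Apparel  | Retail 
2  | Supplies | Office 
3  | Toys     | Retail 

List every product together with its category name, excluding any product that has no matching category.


INNER JOIN keeps only products rows whose category_id matches an id in categories. Walk through each product:
  - product 1 (Desk): category_id=2 -> matches Supplies
  - product 2 (Mouse): category_id=1 -> matches Apparel
  - product 3 (Tablet): category_id=NULL, no match -> dropped
  - product 4 (Monitor): category_id=1 -> matches Apparel
  - product 5 (Laptop): category_id=3 -> matches Toys
  - product 6 (Headphones): category_id=3 -> matches Toys
So 1 of 6 rows is dropped.

SQL:
SELECT a.name, b.name AS category
FROM products a
INNER JOIN categories b ON a.category_id = b.id

Result:
name       | category
-----------+---------
Desk       | Supplies
Mouse      | Apparel 
Monitor    | Apparel 
Laptop     | Toys    
Headphones | Toys    


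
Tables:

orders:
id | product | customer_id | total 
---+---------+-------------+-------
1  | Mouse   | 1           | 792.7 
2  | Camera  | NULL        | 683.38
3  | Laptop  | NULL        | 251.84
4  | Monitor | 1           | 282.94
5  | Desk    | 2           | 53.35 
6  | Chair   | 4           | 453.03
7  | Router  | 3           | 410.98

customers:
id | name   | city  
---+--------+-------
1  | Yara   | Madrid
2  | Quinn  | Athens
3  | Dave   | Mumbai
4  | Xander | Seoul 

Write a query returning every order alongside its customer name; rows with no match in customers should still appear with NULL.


LEFT JOIN keeps every row from orders (the left table); where customer_id has no match in customers, the customer columns become NULL. Walk through each order:
  - order 1 (Mouse): customer_id=1 -> matches Yara
  - order 2 (Camera): customer_id=NULL, no match -> kept with NULL
  - order 3 (Laptop): customer_id=NULL, no match -> kept with NULL
  - order 4 (Monitor): customer_id=1 -> matches Yara
  - order 5 (Desk): customer_id=2 -> matches Quinn
  - order 6 (Chair): customer_id=4 -> matches Xander
  - order 7 (Router): customer_id=3 -> matches Dave
All 7 rows appear; 2 have NULL customer.

SQL:
SELECT a.product, b.name AS customer
FROM orders a
LEFT JOIN customers b ON a.customer_id = b.id

Result:
product | customer
--------+---------
Mouse   | Yara    
Camera  | NULL    
Laptop  | NULL    
Monitor | Yara    
Desk    | Quinn   
Chair   | Xander  
Router  | Dave    


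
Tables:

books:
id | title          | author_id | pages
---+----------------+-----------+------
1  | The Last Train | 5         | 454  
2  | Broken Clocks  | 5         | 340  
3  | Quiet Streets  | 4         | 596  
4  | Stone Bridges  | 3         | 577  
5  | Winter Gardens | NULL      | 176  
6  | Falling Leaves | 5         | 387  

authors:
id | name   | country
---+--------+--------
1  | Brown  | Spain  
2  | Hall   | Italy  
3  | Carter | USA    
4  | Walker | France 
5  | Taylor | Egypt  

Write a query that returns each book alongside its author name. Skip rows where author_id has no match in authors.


INNER JOIN keeps only books rows whose author_id matches an id in authors. Walk through each book:
  - book 1 (The Last Train): author_id=5 -> matches Taylor
  - book 2 (Broken Clocks): author_id=5 -> matches Taylor
  - book 3 (Quiet Streets): author_id=4 -> matches Walker
  - book 4 (Stone Bridges): author_id=3 -> matches Carter
  - book 5 (Winter Gardens): author_id=NULL, no match -> dropped
  - book 6 (Falling Leaves): author_id=5 -> matches Taylor
So 1 of 6 rows is dropped.

SQL:
SELECT a.title, b.name AS author
FROM books a
INNER JOIN authors b ON a.author_id = b.id

Result:
title          | author
---------------+-------
The Last Train | Taylor
Broken Clocks  | Taylor
Quiet Streets  | Walker
Stone Bridges  | Carter
Falling Leaves | Taylor


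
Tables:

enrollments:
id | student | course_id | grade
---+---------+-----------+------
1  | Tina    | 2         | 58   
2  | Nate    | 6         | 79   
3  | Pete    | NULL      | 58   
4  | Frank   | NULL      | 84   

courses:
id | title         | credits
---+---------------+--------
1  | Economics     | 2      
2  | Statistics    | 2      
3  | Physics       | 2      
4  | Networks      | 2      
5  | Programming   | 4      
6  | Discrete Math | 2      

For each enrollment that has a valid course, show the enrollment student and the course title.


INNER JOIN keeps only enrollments rows whose course_id matches an id in courses. Walk through each enrollment:
  - enrollment 1 (Tina): course_id=2 -> matches Statistics
  - enrollment 2 (Nate): course_id=6 -> matches Discrete Math
  - enrollment 3 (Pete): course_id=NULL, no match -> dropped
  - enrollment 4 (Frank): course_id=NULL, no match -> dropped
So 2 of 4 rows are dropped.

SQL:
SELECT a.student, b.title AS course
FROM enrollments a
INNER JOIN courses b ON a.course_id = b.id

Result:
student | course       
--------+--------------
Tina    | Statistics   
Nate    | Discrete Math


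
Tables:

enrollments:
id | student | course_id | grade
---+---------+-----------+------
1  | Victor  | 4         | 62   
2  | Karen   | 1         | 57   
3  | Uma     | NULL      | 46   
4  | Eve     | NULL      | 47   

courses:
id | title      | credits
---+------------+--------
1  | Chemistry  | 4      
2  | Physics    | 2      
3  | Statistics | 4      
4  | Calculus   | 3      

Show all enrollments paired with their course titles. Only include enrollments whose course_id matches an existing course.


INNER JOIN keeps only enrollments rows whose course_id matches an id in courses. Walk through each enrollment:
  - enrollment 1 (Victor): course_id=4 -> matches Calculus
  - enrollment 2 (Karen): course_id=1 -> matches Chemistry
  - enrollment 3 (Uma): course_id=NULL, no match -> dropped
  - enrollment 4 (Eve): course_id=NULL, no match -> dropped
So 2 of 4 rows are dropped.

SQL:
SELECT a.student, b.title AS course
FROM enrollments a
INNER JOIN courses b ON a.course_id = b.id

Result:
student | course   
--------+----------
Victor  | Calculus 
Karen   | Chemistry


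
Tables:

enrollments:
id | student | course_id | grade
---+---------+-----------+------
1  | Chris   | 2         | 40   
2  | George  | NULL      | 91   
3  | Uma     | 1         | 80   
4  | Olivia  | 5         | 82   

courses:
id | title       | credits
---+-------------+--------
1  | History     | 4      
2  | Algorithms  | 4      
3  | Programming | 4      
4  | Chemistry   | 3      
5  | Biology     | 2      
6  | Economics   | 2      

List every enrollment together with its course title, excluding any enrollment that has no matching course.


INNER JOIN keeps only enrollments rows whose course_id matches an id in courses. Walk through each enrollment:
  - enrollment 1 (Chris): course_id=2 -> matches Algorithms
  - enrollment 2 (George): course_id=NULL, no match -> dropped
  - enrollment 3 (Uma): course_id=1 -> matches History
  - enrollment 4 (Olivia): course_id=5 -> matches Biology
So 1 of 4 rows is dropped.

SQL:
SELECT a.student, b.title AS course
FROM enrollments a
INNER JOIN courses b ON a.course_id = b.id

Result:
student | course    
--------+-----------
Chris   | Algorithms
Uma     | History   
Olivia  | Biology   


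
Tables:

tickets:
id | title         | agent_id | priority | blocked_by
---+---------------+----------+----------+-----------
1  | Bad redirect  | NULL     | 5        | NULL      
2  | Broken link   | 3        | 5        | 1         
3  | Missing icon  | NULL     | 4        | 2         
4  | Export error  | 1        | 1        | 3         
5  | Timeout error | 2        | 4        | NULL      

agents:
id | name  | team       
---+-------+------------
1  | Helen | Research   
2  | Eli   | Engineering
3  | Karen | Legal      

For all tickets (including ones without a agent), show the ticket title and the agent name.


LEFT JOIN keeps every row from tickets (the left table); where agent_id has no match in agents, the agent columns become NULL. Walk through each ticket:
  - ticket 1 (Bad redirect): agent_id=NULL, no match -> kept with NULL
  - ticket 2 (Broken link): agent_id=3 -> matches Karen
  - ticket 3 (Missing icon): agent_id=NULL, no match -> kept with NULL
  - ticket 4 (Export error): agent_id=1 -> matches Helen
  - ticket 5 (Timeout error): agent_id=2 -> matches Eli
All 5 rows appear; 2 have NULL agent.

SQL:
SELECT a.title, b.name AS agent
FROM tickets a
LEFT JOIN agents b ON a.agent_id = b.id

Result:
title         | agent
--------------+------
Bad redirect  | NULL 
Broken link   | Karen
Missing icon  | NULL 
Export error  | Helen
Timeout error | Eli  


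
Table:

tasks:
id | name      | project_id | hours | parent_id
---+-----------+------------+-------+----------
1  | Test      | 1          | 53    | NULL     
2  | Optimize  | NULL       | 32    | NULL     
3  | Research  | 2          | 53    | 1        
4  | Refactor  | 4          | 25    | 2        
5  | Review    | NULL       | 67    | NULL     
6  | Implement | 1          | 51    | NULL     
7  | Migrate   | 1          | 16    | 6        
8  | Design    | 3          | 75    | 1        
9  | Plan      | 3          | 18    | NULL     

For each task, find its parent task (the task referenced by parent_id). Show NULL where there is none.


This is a self-join: tasks is joined to a second copy of itself, matching each row's parent_id to another row's id. Use LEFT JOIN so rows with parent_id=NULL are kept.
  - task 1 (Test): parent_id=NULL -> NULL
  - task 2 (Optimize): parent_id=NULL -> NULL
  - task 3 (Research): parent_id=1 -> Test
  - task 4 (Refactor): parent_id=2 -> Optimize
  - task 5 (Review): parent_id=NULL -> NULL
  - task 6 (Implement): parent_id=NULL -> NULL
  - task 7 (Migrate): parent_id=6 -> Implement
  - task 8 (Design): parent_id=1 -> Test
  - task 9 (Plan): parent_id=NULL -> NULL

SQL:
SELECT a.name AS item, b.name AS parent
FROM tasks a
LEFT JOIN tasks b ON a.parent_id = b.id

Result:
item      | parent   
----------+----------
Test      | NULL     
Optimize  | NULL     
Research  | Test     
Refactor  | Optimize 
Review    | NULL     
Implement | NULL     
Migrate   | Implement
Design    | Test     
Plan      | NULL     


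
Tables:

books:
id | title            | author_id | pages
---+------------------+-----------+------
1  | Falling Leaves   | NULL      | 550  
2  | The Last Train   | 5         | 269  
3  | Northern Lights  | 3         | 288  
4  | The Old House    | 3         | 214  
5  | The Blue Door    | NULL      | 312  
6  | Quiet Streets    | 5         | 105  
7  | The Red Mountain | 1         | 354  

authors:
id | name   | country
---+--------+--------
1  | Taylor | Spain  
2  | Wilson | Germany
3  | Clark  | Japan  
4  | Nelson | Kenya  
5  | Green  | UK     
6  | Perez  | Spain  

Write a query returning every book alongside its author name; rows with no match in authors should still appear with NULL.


LEFT JOIN keeps every row from books (the left table); where author_id has no match in authors, the author columns become NULL. Walk through each book:
  - book 1 (Falling Leaves): author_id=NULL, no match -> kept with NULL
  - book 2 (The Last Train): author_id=5 -> matches Green
  - book 3 (Northern Lights): author_id=3 -> matches Clark
  - book 4 (The Old House): author_id=3 -> matches Clark
  - book 5 (The Blue Door): author_id=NULL, no match -> kept with NULL
  - book 6 (Quiet Streets): author_id=5 -> matches Green
  - book 7 (The Red Mountain): author_id=1 -> matches Taylor
All 7 rows appear; 2 have NULL author.

SQL:
SELECT a.title, b.name AS author
FROM books a
LEFT JOIN authors b ON a.author_id = b.id

Result:
title            | author
-----------------+-------
Falling Leaves   | NULL  
The Last Train   | Green 
Northern Lights  | Clark 
The Old House    | Clark 
The Blue Door    | NULL  
Quiet Streets    | Green 
The Red Mountain | Taylor


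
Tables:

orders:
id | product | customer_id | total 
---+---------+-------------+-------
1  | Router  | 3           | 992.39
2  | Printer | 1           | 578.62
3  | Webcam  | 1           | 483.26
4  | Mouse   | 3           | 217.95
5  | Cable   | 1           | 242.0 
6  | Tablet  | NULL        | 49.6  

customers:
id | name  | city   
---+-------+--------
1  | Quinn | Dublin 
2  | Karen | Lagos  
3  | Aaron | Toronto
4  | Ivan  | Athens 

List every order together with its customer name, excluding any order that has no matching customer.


INNER JOIN keeps only orders rows whose customer_id matches an id in customers. Walk through each order:
  - order 1 (Router): customer_id=3 -> matches Aaron
  - order 2 (Printer): customer_id=1 -> matches Quinn
  - order 3 (Webcam): customer_id=1 -> matches Quinn
  - order 4 (Mouse): customer_id=3 -> matches Aaron
  - order 5 (Cable): customer_id=1 -> matches Quinn
  - order 6 (Tablet): customer_id=NULL, no match -> dropped
So 1 of 6 rows is dropped.

SQL:
SELECT a.product, b.name AS customer
FROM orders a
INNER JOIN customers b ON a.customer_id = b.id

Result:
product | customer
--------+---------
Router  | Aaron   
Printer | Quinn   
Webcam  | Quinn   
Mouse   | Aaron   
Cable   | Quinn   


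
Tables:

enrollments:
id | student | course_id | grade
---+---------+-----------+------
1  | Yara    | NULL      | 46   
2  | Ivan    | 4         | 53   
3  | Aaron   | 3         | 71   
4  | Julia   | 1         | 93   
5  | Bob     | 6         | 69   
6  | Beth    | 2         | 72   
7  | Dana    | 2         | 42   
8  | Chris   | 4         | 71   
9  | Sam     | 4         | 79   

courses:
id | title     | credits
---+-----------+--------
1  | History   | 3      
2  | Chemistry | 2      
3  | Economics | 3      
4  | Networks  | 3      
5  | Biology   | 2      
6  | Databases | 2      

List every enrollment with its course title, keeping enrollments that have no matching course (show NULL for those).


LEFT JOIN keeps every row from enrollments (the left table); where course_id has no match in courses, the course columns become NULL. Walk through each enrollment:
  - enrollment 1 (Yara): course_id=NULL, no match -> kept with NULL
  - enrollment 2 (Ivan): course_id=4 -> matches Networks
  - enrollment 3 (Aaron): course_id=3 -> matches Economics
  - enrollment 4 (Julia): course_id=1 -> matches History
  - enrollment 5 (Bob): course_id=6 -> matches Databases
  - enrollment 6 (Beth): course_id=2 -> matches Chemistry
  - enrollment 7 (Dana): course_id=2 -> matches Chemistry
  - enrollment 8 (Chris): course_id=4 -> matches Networks
  - enrollment 9 (Sam): course_id=4 -> matches Networks
All 9 rows appear; 1 has NULL course.

SQL:
SELECT a.student, b.title AS course
FROM enrollments a
LEFT JOIN courses b ON a.course_id = b.id

Result:
student | course   
--------+----------
Yara    | NULL     
Ivan    | Networks 
Aaron   | Economics
Julia   | History  
Bob     | Databases
Beth    | Chemistry
Dana    | Chemistry
Chris   | Networks 
Sam     | Networks 


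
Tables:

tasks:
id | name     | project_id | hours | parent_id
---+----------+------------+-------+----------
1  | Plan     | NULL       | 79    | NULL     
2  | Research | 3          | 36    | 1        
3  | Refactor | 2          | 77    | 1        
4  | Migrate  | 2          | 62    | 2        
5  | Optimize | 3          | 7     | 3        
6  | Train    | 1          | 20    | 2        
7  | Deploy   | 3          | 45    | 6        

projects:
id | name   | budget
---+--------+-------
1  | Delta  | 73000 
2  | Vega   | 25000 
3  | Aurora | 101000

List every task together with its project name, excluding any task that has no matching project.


INNER JOIN keeps only tasks rows whose project_id matches an id in projects. Walk through each task:
  - task 1 (Plan): project_id=NULL, no match -> dropped
  - task 2 (Research): project_id=3 -> matches Aurora
  - task 3 (Refactor): project_id=2 -> matches Vega
  - task 4 (Migrate): project_id=2 -> matches Vega
  - task 5 (Optimize): project_id=3 -> matches Aurora
  - task 6 (Train): project_id=1 -> matches Delta
  - task 7 (Deploy): project_id=3 -> matches Aurora
So 1 of 7 rows is dropped.

SQL:
SELECT a.name, b.name AS project
FROM tasks a
INNER JOIN projects b ON a.project_id = b.id

Result:
name     | project
---------+--------
Research | Aurora 
Refactor | Vega   
Migrate  | Vega   
Optimize | Aurora 
Train    | Delta  
Deploy   | Aurora 


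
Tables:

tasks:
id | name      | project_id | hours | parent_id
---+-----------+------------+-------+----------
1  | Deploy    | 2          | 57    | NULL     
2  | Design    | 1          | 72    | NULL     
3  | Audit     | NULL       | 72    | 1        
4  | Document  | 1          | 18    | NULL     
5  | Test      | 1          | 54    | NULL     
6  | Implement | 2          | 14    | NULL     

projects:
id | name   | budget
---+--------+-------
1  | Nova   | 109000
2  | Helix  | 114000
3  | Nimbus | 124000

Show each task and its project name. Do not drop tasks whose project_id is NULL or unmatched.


LEFT JOIN keeps every row from tasks (the left table); where project_id has no match in projects, the project columns become NULL. Walk through each task:
  - task 1 (Deploy): project_id=2 -> matches Helix
  - task 2 (Design): project_id=1 -> matches Nova
  - task 3 (Audit): project_id=NULL, no match -> kept with NULL
  - task 4 (Document): project_id=1 -> matches Nova
  - task 5 (Test): project_id=1 -> matches Nova
  - task 6 (Implement): project_id=2 -> matches Helix
All 6 rows appear; 1 has NULL project.

SQL:
SELECT a.name, b.name AS project
FROM tasks a
LEFT JOIN projects b ON a.project_id = b.id

Result:
name      | project
----------+--------
Deploy    | Helix  
Design    | Nova   
Audit     | NULL   
Document  | Nova   
Test      | Nova   
Implement | Helix  


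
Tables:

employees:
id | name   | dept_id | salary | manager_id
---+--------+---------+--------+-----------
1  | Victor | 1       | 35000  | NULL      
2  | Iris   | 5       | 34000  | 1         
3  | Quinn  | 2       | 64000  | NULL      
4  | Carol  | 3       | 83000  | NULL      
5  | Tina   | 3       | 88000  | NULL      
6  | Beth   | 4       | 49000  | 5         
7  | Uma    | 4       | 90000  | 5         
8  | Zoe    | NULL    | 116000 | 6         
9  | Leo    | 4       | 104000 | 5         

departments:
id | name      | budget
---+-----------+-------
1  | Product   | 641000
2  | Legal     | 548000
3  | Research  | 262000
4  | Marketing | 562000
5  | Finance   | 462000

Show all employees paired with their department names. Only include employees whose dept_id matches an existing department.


INNER JOIN keeps only employees rows whose dept_id matches an id in departments. Walk through each employee:
  - employee 1 (Victor): dept_id=1 -> matches Product
  - employee 2 (Iris): dept_id=5 -> matches Finance
  - employee 3 (Quinn): dept_id=2 -> matches Legal
  - employee 4 (Carol): dept_id=3 -> matches Research
  - employee 5 (Tina): dept_id=3 -> matches Research
  - employee 6 (Beth): dept_id=4 -> matches Marketing
  - employee 7 (Uma): dept_id=4 -> matches Marketing
  - employee 8 (Zoe): dept_id=NULL, no match -> dropped
  - employee 9 (Leo): dept_id=4 -> matches Marketing
So 1 of 9 rows is dropped.

SQL:
SELECT a.name, b.name AS department
FROM employees a
INNER JOIN departments b ON a.dept_id = b.id

Result:
name   | department
-------+-----------
Victor | Product   
Iris   | Finance   
Quinn  | Legal     
Carol  | Research  
Tina   | Research  
Beth   | Marketing 
Uma    | Marketing 
Leo    | Marketing 


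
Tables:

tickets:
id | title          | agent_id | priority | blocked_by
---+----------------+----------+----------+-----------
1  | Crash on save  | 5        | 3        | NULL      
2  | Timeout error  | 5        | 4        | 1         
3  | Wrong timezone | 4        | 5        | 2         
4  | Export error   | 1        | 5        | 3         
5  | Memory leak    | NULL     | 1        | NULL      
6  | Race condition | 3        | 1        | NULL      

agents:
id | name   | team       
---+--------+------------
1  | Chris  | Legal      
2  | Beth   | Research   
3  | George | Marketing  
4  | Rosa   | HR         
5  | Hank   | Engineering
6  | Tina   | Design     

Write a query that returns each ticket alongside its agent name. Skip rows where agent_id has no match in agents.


INNER JOIN keeps only tickets rows whose agent_id matches an id in agents. Walk through each ticket:
  - ticket 1 (Crash on save): agent_id=5 -> matches Hank
  - ticket 2 (Timeout error): agent_id=5 -> matches Hank
  - ticket 3 (Wrong timezone): agent_id=4 -> matches Rosa
  - ticket 4 (Export error): agent_id=1 -> matches Chris
  - ticket 5 (Memory leak): agent_id=NULL, no match -> dropped
  - ticket 6 (Race condition): agent_id=3 -> matches George
So 1 of 6 rows is dropped.

SQL:
SELECT a.title, b.name AS agent
FROM tickets a
INNER JOIN agents b ON a.agent_id = b.id

Result:
title          | agent 
---------------+-------
Crash on save  | Hank  
Timeout error  | Hank  
Wrong timezone | Rosa  
Export error   | Chris 
Race condition | George


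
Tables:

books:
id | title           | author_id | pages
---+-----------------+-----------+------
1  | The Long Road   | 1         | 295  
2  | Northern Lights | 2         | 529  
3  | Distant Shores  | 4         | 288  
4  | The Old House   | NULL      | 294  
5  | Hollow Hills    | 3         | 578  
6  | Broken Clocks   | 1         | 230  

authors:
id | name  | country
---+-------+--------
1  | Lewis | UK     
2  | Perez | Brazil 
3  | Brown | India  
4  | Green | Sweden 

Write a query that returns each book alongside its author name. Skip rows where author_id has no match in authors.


INNER JOIN keeps only books rows whose author_id matches an id in authors. Walk through each book:
  - book 1 (The Long Road): author_id=1 -> matches Lewis
  - book 2 (Northern Lights): author_id=2 -> matches Perez
  - book 3 (Distant Shores): author_id=4 -> matches Green
  - book 4 (The Old House): author_id=NULL, no match -> dropped
  - book 5 (Hollow Hills): author_id=3 -> matches Brown
  - book 6 (Broken Clocks): author_id=1 -> matches Lewis
So 1 of 6 rows is dropped.

SQL:
SELECT a.title, b.name AS author
FROM books a
INNER JOIN authors b ON a.author_id = b.id

Result:
title           | author
----------------+-------
The Long Road   | Lewis 
Northern Lights | Perez 
Distant Shores  | Green 
Hollow Hills    | Brown 
Broken Clocks   | Lewis 


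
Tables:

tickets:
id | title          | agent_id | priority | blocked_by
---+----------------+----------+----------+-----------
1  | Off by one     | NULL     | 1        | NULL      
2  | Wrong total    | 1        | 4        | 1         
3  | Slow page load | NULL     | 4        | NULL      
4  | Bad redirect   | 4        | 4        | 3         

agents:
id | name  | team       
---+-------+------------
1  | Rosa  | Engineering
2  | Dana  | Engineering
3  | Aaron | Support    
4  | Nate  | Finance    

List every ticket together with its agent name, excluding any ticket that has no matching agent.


INNER JOIN keeps only tickets rows whose agent_id matches an id in agents. Walk through each ticket:
  - ticket 1 (Off by one): agent_id=NULL, no match -> dropped
  - ticket 2 (Wrong total): agent_id=1 -> matches Rosa
  - ticket 3 (Slow page load): agent_id=NULL, no match -> dropped
  - ticket 4 (Bad redirect): agent_id=4 -> matches Nate
So 2 of 4 rows are dropped.

SQL:
SELECT a.title, b.name AS agent
FROM tickets a
INNER JOIN agents b ON a.agent_id = b.id

Result:
title        | agent
-------------+------
Wrong total  | Rosa 
Bad redirect | Nate 


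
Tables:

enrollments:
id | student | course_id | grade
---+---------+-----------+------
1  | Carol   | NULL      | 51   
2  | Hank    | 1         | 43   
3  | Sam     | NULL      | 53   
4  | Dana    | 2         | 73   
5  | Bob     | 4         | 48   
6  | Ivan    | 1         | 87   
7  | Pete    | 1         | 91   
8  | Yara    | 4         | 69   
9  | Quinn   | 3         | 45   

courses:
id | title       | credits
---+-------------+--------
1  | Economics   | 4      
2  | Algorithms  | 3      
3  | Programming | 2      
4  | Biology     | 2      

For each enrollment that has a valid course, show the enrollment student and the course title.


INNER JOIN keeps only enrollments rows whose course_id matches an id in courses. Walk through each enrollment:
  - enrollment 1 (Carol): course_id=NULL, no match -> dropped
  - enrollment 2 (Hank): course_id=1 -> matches Economics
  - enrollment 3 (Sam): course_id=NULL, no match -> dropped
  - enrollment 4 (Dana): course_id=2 -> matches Algorithms
  - enrollment 5 (Bob): course_id=4 -> matches Biology
  - enrollment 6 (Ivan): course_id=1 -> matches Economics
  - enrollment 7 (Pete): course_id=1 -> matches Economics
  - enrollment 8 (Yara): course_id=4 -> matches Biology
  - enrollment 9 (Quinn): course_id=3 -> matches Programming
So 2 of 9 rows are dropped.

SQL:
SELECT a.student, b.title AS course
FROM enrollments a
INNER JOIN courses b ON a.course_id = b.id

Result:
student | course     
--------+------------
Hank    | Economics  
Dana    | Algorithms 
Bob     | Biology    
Ivan    | Economics  
Pete    | Economics  
Yara    | Biology    
Quinn   | Programming


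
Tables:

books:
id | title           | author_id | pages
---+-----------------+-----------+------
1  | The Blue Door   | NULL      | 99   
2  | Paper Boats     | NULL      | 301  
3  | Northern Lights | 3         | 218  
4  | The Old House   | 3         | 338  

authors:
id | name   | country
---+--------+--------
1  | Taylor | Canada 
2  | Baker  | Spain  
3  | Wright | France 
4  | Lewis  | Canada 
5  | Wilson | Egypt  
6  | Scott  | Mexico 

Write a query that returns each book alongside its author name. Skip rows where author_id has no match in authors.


INNER JOIN keeps only books rows whose author_id matches an id in authors. Walk through each book:
  - book 1 (The Blue Door): author_id=NULL, no match -> dropped
  - book 2 (Paper Boats): author_id=NULL, no match -> dropped
  - book 3 (Northern Lights): author_id=3 -> matches Wright
  - book 4 (The Old House): author_id=3 -> matches Wright
So 2 of 4 rows are dropped.

SQL:
SELECT a.title, b.name AS author
FROM books a
INNER JOIN authors b ON a.author_id = b.id

Result:
title           | author
----------------+-------
Northern Lights | Wright
The Old House   | Wright


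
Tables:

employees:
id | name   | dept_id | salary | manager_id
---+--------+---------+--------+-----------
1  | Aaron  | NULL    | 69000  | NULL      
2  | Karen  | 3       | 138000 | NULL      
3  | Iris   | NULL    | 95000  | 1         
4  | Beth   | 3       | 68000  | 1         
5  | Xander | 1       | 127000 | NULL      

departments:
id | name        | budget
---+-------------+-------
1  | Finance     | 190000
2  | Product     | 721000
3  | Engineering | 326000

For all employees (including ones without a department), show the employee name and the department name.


LEFT JOIN keeps every row from employees (the left table); where dept_id has no match in departments, the department columns become NULL. Walk through each employee:
  - employee 1 (Aaron): dept_id=NULL, no match -> kept with NULL
  - employee 2 (Karen): dept_id=3 -> matches Engineering
  - employee 3 (Iris): dept_id=NULL, no match -> kept with NULL
  - employee 4 (Beth): dept_id=3 -> matches Engineering
  - employee 5 (Xander): dept_id=1 -> matches Finance
All 5 rows appear; 2 have NULL department.

SQL:
SELECT a.name, b.name AS department
FROM employees a
LEFT JOIN departments b ON a.dept_id = b.id

Result:
name   | department 
-------+------------
Aaron  | NULL       
Karen  | Engineering
Iris   | NULL       
Beth   | Engineering
Xander | Finance    


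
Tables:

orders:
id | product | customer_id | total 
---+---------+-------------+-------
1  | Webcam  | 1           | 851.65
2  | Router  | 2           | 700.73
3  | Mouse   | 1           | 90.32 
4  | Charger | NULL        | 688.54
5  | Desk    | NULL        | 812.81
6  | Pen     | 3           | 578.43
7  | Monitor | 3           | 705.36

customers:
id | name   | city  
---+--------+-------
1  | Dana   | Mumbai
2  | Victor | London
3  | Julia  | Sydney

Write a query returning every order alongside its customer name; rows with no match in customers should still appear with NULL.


LEFT JOIN keeps every row from orders (the left table); where customer_id has no match in customers, the customer columns become NULL. Walk through each order:
  - order 1 (Webcam): customer_id=1 -> matches Dana
  - order 2 (Router): customer_id=2 -> matches Victor
  - order 3 (Mouse): customer_id=1 -> matches Dana
  - order 4 (Charger): customer_id=NULL, no match -> kept with NULL
  - order 5 (Desk): customer_id=NULL, no match -> kept with NULL
  - order 6 (Pen): customer_id=3 -> matches Julia
  - order 7 (Monitor): customer_id=3 -> matches Julia
All 7 rows appear; 2 have NULL customer.

SQL:
SELECT a.product, b.name AS customer
FROM orders a
LEFT JOIN customers b ON a.customer_id = b.id

Result:
product | customer
--------+---------
Webcam  | Dana    
Router  | Victor  
Mouse   | Dana    
Charger | NULL    
Desk    | NULL    
Pen     | Julia   
Monitor | Julia   


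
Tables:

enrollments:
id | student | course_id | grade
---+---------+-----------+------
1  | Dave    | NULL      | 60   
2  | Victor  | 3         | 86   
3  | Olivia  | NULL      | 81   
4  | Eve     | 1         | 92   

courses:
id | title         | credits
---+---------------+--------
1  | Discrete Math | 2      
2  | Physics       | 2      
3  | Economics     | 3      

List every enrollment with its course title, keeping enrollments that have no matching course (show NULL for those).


LEFT JOIN keeps every row from enrollments (the left table); where course_id has no match in courses, the course columns become NULL. Walk through each enrollment:
  - enrollment 1 (Dave): course_id=NULL, no match -> kept with NULL
  - enrollment 2 (Victor): course_id=3 -> matches Economics
  - enrollment 3 (Olivia): course_id=NULL, no match -> kept with NULL
  - enrollment 4 (Eve): course_id=1 -> matches Discrete Math
All 4 rows appear; 2 have NULL course.

SQL:
SELECT a.student, b.title AS course
FROM enrollments a
LEFT JOIN courses b ON a.course_id = b.id

Result:
student | course       
--------+--------------
Dave    | NULL         
Victor  | Economics    
Olivia  | NULL         
Eve     | Discrete Math


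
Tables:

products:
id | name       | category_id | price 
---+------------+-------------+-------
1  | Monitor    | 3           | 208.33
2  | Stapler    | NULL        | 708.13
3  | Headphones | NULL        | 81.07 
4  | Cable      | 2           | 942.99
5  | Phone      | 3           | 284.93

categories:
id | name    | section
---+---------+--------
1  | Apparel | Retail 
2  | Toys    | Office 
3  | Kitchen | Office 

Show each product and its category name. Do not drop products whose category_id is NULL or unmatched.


LEFT JOIN keeps every row from products (the left table); where category_id has no match in categories, the category columns become NULL. Walk through each product:
  - product 1 (Monitor): category_id=3 -> matches Kitchen
  - product 2 (Stapler): category_id=NULL, no match -> kept with NULL
  - product 3 (Headphones): category_id=NULL, no match -> kept with NULL
  - product 4 (Cable): category_id=2 -> matches Toys
  - product 5 (Phone): category_id=3 -> matches Kitchen
All 5 rows appear; 2 have NULL category.

SQL:
SELECT a.name, b.name AS category
FROM products a
LEFT JOIN categories b ON a.category_id = b.id

Result:
name       | category
-----------+---------
Monitor    | Kitchen 
Stapler    | NULL    
Headphones | NULL    
Cable      | Toys    
Phone      | Kitchen 


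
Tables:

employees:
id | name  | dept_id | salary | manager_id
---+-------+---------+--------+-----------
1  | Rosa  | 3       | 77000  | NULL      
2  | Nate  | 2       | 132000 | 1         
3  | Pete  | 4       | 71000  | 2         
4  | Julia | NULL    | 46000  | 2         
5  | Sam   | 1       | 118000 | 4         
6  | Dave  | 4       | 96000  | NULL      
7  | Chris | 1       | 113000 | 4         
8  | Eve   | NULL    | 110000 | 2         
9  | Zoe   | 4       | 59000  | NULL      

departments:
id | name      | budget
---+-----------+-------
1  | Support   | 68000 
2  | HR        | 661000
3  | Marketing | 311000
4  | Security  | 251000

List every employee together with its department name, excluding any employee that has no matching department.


INNER JOIN keeps only employees rows whose dept_id matches an id in departments. Walk through each employee:
  - employee 1 (Rosa): dept_id=3 -> matches Marketing
  - employee 2 (Nate): dept_id=2 -> matches HR
  - employee 3 (Pete): dept_id=4 -> matches Security
  - employee 4 (Julia): dept_id=NULL, no match -> dropped
  - employee 5 (Sam): dept_id=1 -> matches Support
  - employee 6 (Dave): dept_id=4 -> matches Security
  - employee 7 (Chris): dept_id=1 -> matches Support
  - employee 8 (Eve): dept_id=NULL, no match -> dropped
  - employee 9 (Zoe): dept_id=4 -> matches Security
So 2 of 9 rows are dropped.

SQL:
SELECT a.name, b.name AS department
FROM employees a
INNER JOIN departments b ON a.dept_id = b.id

Result:
name  | department
------+-----------
Rosa  | Marketing 
Nate  | HR        
Pete  | Security  
Sam   | Support   
Dave  | Security  
Chris | Support   
Zoe   | Security  


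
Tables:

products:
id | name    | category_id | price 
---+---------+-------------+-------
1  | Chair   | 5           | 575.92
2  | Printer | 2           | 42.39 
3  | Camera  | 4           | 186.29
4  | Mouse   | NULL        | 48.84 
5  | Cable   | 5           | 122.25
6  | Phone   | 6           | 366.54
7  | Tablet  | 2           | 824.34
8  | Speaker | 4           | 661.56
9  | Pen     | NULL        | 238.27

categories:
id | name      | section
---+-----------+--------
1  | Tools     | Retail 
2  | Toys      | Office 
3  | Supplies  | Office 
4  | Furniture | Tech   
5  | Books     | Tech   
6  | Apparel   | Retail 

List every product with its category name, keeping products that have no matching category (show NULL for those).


LEFT JOIN keeps every row from products (the left table); where category_id has no match in categories, the category columns become NULL. Walk through each product:
  - product 1 (Chair): category_id=5 -> matches Books
  - product 2 (Printer): category_id=2 -> matches Toys
  - product 3 (Camera): category_id=4 -> matches Furniture
  - product 4 (Mouse): category_id=NULL, no match -> kept with NULL
  - product 5 (Cable): category_id=5 -> matches Books
  - product 6 (Phone): category_id=6 -> matches Apparel
  - product 7 (Tablet): category_id=2 -> matches Toys
  - product 8 (Speaker): category_id=4 -> matches Furniture
  - product 9 (Pen): category_id=NULL, no match -> kept with NULL
All 9 rows appear; 2 have NULL category.

SQL:
SELECT a.name, b.name AS category
FROM products a
LEFT JOIN categories b ON a.category_id = b.id

Result:
name    | category 
--------+----------
Chair   | Books    
Printer | Toys     
Camera  | Furniture
Mouse   | NULL     
Cable   | Books    
Phone   | Apparel  
Tablet  | Toys     
Speaker | Furniture
Pen     | NULL     


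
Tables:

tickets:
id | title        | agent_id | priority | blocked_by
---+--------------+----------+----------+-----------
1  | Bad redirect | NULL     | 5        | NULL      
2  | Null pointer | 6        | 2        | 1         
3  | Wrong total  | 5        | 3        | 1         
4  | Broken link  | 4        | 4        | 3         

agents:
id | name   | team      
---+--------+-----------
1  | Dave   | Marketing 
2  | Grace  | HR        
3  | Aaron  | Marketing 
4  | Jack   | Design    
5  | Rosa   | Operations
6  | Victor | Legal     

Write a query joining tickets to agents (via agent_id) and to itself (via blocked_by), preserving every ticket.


Two LEFT JOINs from the same base table tickets: one to agents via agent_id, one to tickets itself via blocked_by. Both are LEFT so every ticket is preserved.
Match against agents:
  - ticket 1 (Bad redirect): agent_id=NULL, no match -> kept with NULL
  - ticket 2 (Null pointer): agent_id=6 -> matches Victor
  - ticket 3 (Wrong total): agent_id=5 -> matches Rosa
  - ticket 4 (Broken link): agent_id=4 -> matches Jack
Match against tickets (self):
  - ticket 1 (Bad redirect): blocked_by=NULL -> NULL
  - ticket 2 (Null pointer): blocked_by=1 -> Bad redirect
  - ticket 3 (Wrong total): blocked_by=1 -> Bad redirect
  - ticket 4 (Broken link): blocked_by=3 -> Wrong total

SQL:
SELECT a.title, b.name AS agent, c.title AS blocked_by
FROM tickets a
LEFT JOIN agents b ON a.agent_id = b.id
LEFT JOIN tickets c ON a.blocked_by = c.id

Result:
title        | agent  | blocked_by  
-------------+--------+-------------
Bad redirect | NULL   | NULL        
Null pointer | Victor | Bad redirect
Wrong total  | Rosa   | Bad redirect
Broken link  | Jack   | Wrong total 


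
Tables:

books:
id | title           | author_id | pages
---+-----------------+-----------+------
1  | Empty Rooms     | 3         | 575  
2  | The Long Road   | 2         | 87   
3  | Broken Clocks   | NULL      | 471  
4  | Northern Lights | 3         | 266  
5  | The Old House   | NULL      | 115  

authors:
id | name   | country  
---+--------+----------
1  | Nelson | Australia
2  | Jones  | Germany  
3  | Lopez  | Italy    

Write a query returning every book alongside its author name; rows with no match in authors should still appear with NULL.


LEFT JOIN keeps every row from books (the left table); where author_id has no match in authors, the author columns become NULL. Walk through each book:
  - book 1 (Empty Rooms): author_id=3 -> matches Lopez
  - book 2 (The Long Road): author_id=2 -> matches Jones
  - book 3 (Broken Clocks): author_id=NULL, no match -> kept with NULL
  - book 4 (Northern Lights): author_id=3 -> matches Lopez
  - book 5 (The Old House): author_id=NULL, no match -> kept with NULL
All 5 rows appear; 2 have NULL author.

SQL:
SELECT a.title, b.name AS author
FROM books a
LEFT JOIN authors b ON a.author_id = b.id

Result:
title           | author
----------------+-------
Empty Rooms     | Lopez 
The Long Road   | Jones 
Broken Clocks   | NULL  
Northern Lights | Lopez 
The Old House   | NULL  


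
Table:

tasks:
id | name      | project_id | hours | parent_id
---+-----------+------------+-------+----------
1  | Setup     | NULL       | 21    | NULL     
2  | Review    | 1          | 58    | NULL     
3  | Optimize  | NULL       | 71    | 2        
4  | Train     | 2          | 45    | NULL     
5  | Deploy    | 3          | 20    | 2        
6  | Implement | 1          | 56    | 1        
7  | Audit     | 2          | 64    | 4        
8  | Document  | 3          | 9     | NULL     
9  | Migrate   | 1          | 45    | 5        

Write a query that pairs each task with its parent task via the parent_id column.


This is a self-join: tasks is joined to a second copy of itself, matching each row's parent_id to another row's id. Use LEFT JOIN so rows with parent_id=NULL are kept.
  - task 1 (Setup): parent_id=NULL -> NULL
  - task 2 (Review): parent_id=NULL -> NULL
  - task 3 (Optimize): parent_id=2 -> Review
  - task 4 (Train): parent_id=NULL -> NULL
  - task 5 (Deploy): parent_id=2 -> Review
  - task 6 (Implement): parent_id=1 -> Setup
  - task 7 (Audit): parent_id=4 -> Train
  - task 8 (Document): parent_id=NULL -> NULL
  - task 9 (Migrate): parent_id=5 -> Deploy

SQL:
SELECT a.name AS item, b.name AS parent
FROM tasks a
LEFT JOIN tasks b ON a.parent_id = b.id

Result:
item      | parent
----------+-------
Setup     | NULL  
Review    | NULL  
Optimize  | Review
Train     | NULL  
Deploy    | Review
Implement | Setup 
Audit     | Train 
Document  | NULL  
Migrate   | Deploy
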